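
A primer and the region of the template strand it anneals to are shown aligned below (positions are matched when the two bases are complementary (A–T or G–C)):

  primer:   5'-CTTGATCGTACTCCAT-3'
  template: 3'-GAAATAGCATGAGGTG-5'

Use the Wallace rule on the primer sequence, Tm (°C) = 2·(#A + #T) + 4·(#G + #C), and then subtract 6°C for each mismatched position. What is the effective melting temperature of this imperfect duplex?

Primer base counts: A=3, T=6, G=2, C=5 → A+T=9, G+C=7
Perfect-match Tm = 2(9) + 4(7) = 18 + 28 = 46°C
Mismatches (positions where the bases are not complementary): 2 (at positions 4, 16)
Effective Tm = 46 − 2×6 = 46 − 12 = 34°C

34°C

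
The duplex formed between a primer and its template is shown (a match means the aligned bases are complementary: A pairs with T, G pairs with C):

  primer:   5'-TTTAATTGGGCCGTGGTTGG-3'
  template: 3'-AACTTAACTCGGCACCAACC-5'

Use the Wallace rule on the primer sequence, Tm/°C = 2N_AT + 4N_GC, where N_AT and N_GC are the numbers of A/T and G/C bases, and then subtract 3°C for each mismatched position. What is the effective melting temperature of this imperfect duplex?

54°C

Primer base counts: A=2, T=8, G=8, C=2 → A+T=10, G+C=10
Perfect-match Tm = 2(10) + 4(10) = 20 + 40 = 60°C
Mismatches (positions where the bases are not complementary): 2 (at positions 3, 9)
Effective Tm = 60 − 2×3 = 60 − 6 = 54°C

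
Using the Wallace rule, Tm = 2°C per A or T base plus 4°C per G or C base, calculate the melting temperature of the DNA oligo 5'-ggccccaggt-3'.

C=4, G=4, T=1, A=1
A+T = 2, G+C = 8
Tm = 2(2) + 4(8) = 4 + 32 = 36°C

36°C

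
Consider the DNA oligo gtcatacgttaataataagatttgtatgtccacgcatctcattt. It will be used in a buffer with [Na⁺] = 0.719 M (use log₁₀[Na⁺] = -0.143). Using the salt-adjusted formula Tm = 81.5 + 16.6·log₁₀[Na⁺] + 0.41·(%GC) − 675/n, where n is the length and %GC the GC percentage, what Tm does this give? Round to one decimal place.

Length n = 44. Scanning the sequence gives G=6, A=13, C=8, T=17.
G+C = 14, so %GC = 14/44 × 100 = 31.818%
Salt term: 16.6 × (-0.143) = -2.374
GC term: 0.41 × 31.818 = 13.045; length term: −675/44 = −15.341
Tm = 81.5 + (-2.374) + 13.045 − 15.341 = 76.83 → 76.8°C

76.8°C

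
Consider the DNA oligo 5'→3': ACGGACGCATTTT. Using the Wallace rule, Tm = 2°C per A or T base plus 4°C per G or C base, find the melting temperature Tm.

Base counts: T=4, A=3, G=3, C=3
A+T = 7, G+C = 6
Tm = 2(7) + 4(6) = 14 + 24 = 38°C

38°C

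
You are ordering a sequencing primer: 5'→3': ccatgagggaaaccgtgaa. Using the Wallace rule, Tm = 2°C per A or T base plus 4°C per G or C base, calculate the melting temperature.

58°C

T=2, A=7, G=6, C=4
A+T = 9, G+C = 10
Tm = 2×9 + 4×10 = 58°C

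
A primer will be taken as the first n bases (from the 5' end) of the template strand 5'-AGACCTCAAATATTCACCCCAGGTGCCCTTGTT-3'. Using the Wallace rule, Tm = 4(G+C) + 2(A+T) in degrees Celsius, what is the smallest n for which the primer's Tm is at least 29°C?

First 10 bases: AGACCTCAAA → Tm = 28°C (< 29°C)
First 11 bases: AGACCTCAAAT → Tm = 30°C (≥ 29°C)
Each additional base adds 2°C (A/T) or 4°C (G/C), so Tm is non-decreasing in n; n = 11 is the first length to reach 29°C.

n = 11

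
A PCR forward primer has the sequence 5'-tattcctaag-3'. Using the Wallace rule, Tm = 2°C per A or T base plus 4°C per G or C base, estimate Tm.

G=1, C=2, A=3, T=4
A+T = 7, G+C = 3
Tm = 2(7) + 4(3) = 14 + 12 = 26°C

26°C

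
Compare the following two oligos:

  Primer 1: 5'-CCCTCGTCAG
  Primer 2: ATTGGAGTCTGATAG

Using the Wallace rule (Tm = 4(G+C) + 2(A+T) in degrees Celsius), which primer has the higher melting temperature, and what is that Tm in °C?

Primer 1: A+T=3, G+C=7 → Tm = 2(3)+4(7) = 34°C
Primer 2: A+T=9, G+C=6 → Tm = 2(9)+4(6) = 42°C
34°C vs 42°C → primer 2 is higher.

Primer 2, 42°C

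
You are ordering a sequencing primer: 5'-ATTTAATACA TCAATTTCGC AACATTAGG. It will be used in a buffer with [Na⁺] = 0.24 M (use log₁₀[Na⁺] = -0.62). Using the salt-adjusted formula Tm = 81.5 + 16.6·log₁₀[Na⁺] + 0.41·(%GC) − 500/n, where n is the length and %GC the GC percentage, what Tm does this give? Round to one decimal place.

65.3°C

Length n = 29. Scanning the sequence gives C=5, G=3, A=11, T=10.
G+C = 8, so %GC = 8/29 × 100 = 27.586%
Salt term: 16.6 × (-0.62) = -10.292
GC term: 0.41 × 27.586 = 11.31; length term: −500/29 = −17.241
Tm = 81.5 + (-10.292) + 11.31 − 17.241 = 65.277 → 65.3°C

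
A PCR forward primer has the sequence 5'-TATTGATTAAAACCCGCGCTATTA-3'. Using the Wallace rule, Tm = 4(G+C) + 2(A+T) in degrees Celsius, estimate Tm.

Base counts: A=8, T=8, G=3, C=5
So N_AT = 16 and N_GC = 8.
Tm = 2(16) + 4(8) = 32 + 32 = 64°C

64°C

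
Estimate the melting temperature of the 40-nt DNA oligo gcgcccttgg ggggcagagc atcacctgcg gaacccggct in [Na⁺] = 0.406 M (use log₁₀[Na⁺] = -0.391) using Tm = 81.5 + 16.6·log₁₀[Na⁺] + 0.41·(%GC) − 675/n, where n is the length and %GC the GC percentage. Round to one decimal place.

Length n = 40. Scanning the sequence gives G=15, T=5, C=14, A=6.
G+C = 29, so %GC = 29/40 × 100 = 72.5%
Salt term: 16.6 × (-0.391) = -6.491
GC term: 0.41 × 72.5 = 29.725; length term: −675/40 = −16.875
Tm = 81.5 + (-6.491) + 29.725 − 16.875 = 87.859 → 87.9°C

87.9°C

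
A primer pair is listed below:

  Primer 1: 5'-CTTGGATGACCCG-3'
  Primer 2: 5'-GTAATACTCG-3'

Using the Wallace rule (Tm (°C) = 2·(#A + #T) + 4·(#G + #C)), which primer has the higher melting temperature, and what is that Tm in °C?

Primer 1, 42°C

Primer 1: A+T=5, G+C=8 → Tm = 2(5)+4(8) = 42°C
Primer 2: A+T=6, G+C=4 → Tm = 2(6)+4(4) = 28°C
42°C vs 28°C → primer 1 is higher.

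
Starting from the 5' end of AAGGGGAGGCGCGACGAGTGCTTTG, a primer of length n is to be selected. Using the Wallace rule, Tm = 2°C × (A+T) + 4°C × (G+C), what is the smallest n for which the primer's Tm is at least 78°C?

n = 24

First 23 bases: AAGGGGAGGCGCGACGAGTGCTT → Tm = 76°C (< 78°C)
First 24 bases: AAGGGGAGGCGCGACGAGTGCTTT → Tm = 78°C (≥ 78°C)
Since every base adds ≥2°C, Tm only increases with n, so the threshold is first crossed at n = 24.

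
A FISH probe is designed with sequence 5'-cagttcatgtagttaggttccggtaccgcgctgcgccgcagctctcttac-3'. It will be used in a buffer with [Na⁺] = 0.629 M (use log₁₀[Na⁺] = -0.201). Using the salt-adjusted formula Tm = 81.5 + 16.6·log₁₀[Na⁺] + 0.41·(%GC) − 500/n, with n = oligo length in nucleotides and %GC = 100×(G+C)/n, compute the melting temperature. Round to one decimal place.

Length n = 50. Base counts: C=16, A=7, G=13, T=14
G+C = 29, so %GC = 29/50 × 100 = 58%
Salt term: 16.6 × (-0.201) = -3.337
GC term: 0.41 × 58 = 23.78; length term: −500/50 = −10
Tm = 81.5 + (-3.337) + 23.78 − 10 = 91.943 → 91.9°C

91.9°C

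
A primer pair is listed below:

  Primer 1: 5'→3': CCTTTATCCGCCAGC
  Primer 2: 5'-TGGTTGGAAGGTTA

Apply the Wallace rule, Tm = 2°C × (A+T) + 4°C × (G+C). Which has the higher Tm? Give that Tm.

Primer 1, 48°C

Primer 1: A+T=6, G+C=9 → Tm = 2(6)+4(9) = 48°C
Primer 2: A+T=8, G+C=6 → Tm = 2(8)+4(6) = 40°C
48°C vs 40°C → primer 1 is higher.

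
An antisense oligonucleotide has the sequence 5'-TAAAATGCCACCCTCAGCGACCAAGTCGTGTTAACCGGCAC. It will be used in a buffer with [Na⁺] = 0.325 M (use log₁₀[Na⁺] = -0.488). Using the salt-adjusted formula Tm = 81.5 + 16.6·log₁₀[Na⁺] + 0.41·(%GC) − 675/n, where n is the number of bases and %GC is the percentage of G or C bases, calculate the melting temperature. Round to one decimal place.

Length n = 41. Base counts: G=8, A=12, C=14, T=7
G+C = 22, so %GC = 22/41 × 100 = 53.659%
Salt term: 16.6 × (-0.488) = -8.101
GC term: 0.41 × 53.659 = 22; length term: −675/41 = −16.463
Tm = 81.5 + (-8.101) + 22 − 16.463 = 78.936 → 78.9°C

78.9°C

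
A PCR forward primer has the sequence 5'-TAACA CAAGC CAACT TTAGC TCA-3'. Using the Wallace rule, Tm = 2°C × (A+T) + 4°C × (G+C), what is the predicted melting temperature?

A=9, C=7, G=2, T=5
AT pairs contribute 14, GC pairs contribute 9.
Tm = 2(14) + 4(9) = 28 + 36 = 64°C

64°C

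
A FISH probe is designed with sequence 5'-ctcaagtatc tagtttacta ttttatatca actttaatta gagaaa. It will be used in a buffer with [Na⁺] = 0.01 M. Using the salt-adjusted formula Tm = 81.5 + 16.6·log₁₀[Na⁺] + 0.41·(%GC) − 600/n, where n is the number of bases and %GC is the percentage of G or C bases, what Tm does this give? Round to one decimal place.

Length n = 46. G=4, C=6, T=19, A=17
G+C = 10, so %GC = 10/46 × 100 = 21.739%
Salt term: 16.6 × (-2) = -33.2
GC term: 0.41 × 21.739 = 8.913; length term: −600/46 = −13.043
Tm = 81.5 + (-33.2) + 8.913 − 13.043 = 44.17 → 44.2°C

44.2°C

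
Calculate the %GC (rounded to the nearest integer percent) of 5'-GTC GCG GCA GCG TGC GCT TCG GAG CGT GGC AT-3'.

Scanning the sequence gives G=14, A=3, C=9, T=6.
G+C = 14 + 9 = 23 out of 32 bases
%GC = 23/32 × 100 = 71.88% ≈ 72%

72%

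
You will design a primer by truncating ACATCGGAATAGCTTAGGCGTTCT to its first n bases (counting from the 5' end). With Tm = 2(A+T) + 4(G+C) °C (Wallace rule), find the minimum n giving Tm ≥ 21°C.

n = 7

First 6 bases: ACATCG → Tm = 18°C (< 21°C)
First 7 bases: ACATCGG → Tm = 22°C (≥ 21°C)
Since every base adds ≥2°C, Tm only increases with n, so the threshold is first crossed at n = 7.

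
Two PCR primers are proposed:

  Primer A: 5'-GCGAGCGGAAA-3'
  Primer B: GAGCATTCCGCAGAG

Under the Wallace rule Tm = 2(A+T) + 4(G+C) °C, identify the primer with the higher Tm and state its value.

Primer B, 48°C

Primer A: A+T=4, G+C=7 → Tm = 2(4)+4(7) = 36°C
Primer B: A+T=6, G+C=9 → Tm = 2(6)+4(9) = 48°C
36°C vs 48°C → primer B is higher.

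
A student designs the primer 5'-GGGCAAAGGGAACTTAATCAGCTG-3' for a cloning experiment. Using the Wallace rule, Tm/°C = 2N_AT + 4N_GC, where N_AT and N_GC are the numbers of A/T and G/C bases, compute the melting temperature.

T=4, C=4, G=8, A=8
A+T = 12, G+C = 12
Tm = 2×12 + 4×12 = 72°C

72°C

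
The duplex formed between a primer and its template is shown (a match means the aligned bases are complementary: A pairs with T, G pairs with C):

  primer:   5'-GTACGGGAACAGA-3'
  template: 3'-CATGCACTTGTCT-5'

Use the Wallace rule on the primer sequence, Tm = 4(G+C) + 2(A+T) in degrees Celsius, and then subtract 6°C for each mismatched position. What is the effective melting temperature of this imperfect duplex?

34°C

Primer base counts: A=5, T=1, G=5, C=2 → A+T=6, G+C=7
Perfect-match Tm = 2(6) + 4(7) = 12 + 28 = 40°C
Mismatches (positions where the bases are not complementary): 1 (at position 6)
Effective Tm = 40 − 1×6 = 40 − 6 = 34°C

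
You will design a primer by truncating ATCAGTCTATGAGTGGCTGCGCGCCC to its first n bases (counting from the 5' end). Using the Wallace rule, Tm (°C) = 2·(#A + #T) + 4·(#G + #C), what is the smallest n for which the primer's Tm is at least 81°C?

n = 26

First 25 bases: ATCAGTCTATGAGTGGCTGCGCGCC → Tm = 80°C (< 81°C)
First 26 bases: ATCAGTCTATGAGTGGCTGCGCGCCC → Tm = 84°C (≥ 81°C)
Each additional base adds 2°C (A/T) or 4°C (G/C), so Tm is non-decreasing in n; n = 26 is the first length to reach 81°C.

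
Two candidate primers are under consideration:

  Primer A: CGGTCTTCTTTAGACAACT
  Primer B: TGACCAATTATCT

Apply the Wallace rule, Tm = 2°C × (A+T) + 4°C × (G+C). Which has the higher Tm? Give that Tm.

Primer A: A+T=11, G+C=8 → Tm = 2(11)+4(8) = 54°C
Primer B: A+T=9, G+C=4 → Tm = 2(9)+4(4) = 34°C
54°C vs 34°C → primer A is higher.

Primer A, 54°C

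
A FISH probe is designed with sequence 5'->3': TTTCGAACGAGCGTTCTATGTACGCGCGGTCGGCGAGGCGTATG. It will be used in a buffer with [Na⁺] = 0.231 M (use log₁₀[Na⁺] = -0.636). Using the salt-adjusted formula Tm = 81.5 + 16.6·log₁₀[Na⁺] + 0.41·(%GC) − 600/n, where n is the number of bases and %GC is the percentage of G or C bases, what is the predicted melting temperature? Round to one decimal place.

81.5°C

Length n = 44. Counting bases: T=11, A=7, G=16, C=10
G+C = 26, so %GC = 26/44 × 100 = 59.091%
Salt term: 16.6 × (-0.636) = -10.558
GC term: 0.41 × 59.091 = 24.227; length term: −600/44 = −13.636
Tm = 81.5 + (-10.558) + 24.227 − 13.636 = 81.533 → 81.5°C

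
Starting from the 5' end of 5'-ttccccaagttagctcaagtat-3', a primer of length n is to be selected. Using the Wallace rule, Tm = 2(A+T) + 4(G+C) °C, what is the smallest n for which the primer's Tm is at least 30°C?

n = 10

First 9 bases: TTCCCCAAG → Tm = 28°C (< 30°C)
First 10 bases: TTCCCCAAGT → Tm = 30°C (≥ 30°C)
Since every base adds ≥2°C, Tm only increases with n, so the threshold is first crossed at n = 10.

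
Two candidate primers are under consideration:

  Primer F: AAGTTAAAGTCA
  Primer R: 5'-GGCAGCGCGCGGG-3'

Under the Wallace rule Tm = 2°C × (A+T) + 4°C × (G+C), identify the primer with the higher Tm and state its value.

Primer F: A+T=9, G+C=3 → Tm = 2(9)+4(3) = 30°C
Primer R: A+T=1, G+C=12 → Tm = 2(1)+4(12) = 50°C
30°C vs 50°C → primer R is higher.

Primer R, 50°C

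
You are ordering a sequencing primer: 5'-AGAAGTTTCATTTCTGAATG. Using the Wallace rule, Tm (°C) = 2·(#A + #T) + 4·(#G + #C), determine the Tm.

Counting bases: T=8, G=4, C=2, A=6
So N_AT = 14 and N_GC = 6.
Tm = 2(14) + 4(6) = 28 + 24 = 52°C

52°C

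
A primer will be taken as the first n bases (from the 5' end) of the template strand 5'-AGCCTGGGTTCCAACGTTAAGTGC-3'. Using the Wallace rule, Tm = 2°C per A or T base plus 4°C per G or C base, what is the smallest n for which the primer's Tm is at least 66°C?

First 21 bases: AGCCTGGGTTCCAACGTTAAG → Tm = 64°C (< 66°C)
First 22 bases: AGCCTGGGTTCCAACGTTAAGT → Tm = 66°C (≥ 66°C)
Since every base adds ≥2°C, Tm only increases with n, so the threshold is first crossed at n = 22.

n = 22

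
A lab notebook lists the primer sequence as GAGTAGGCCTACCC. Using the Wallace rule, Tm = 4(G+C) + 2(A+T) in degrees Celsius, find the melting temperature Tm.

46°C

Scanning the sequence gives A=3, C=5, G=4, T=2.
So N_AT = 5 and N_GC = 9.
Tm = 4·9 + 2·5 = 36 + 10 = 46°C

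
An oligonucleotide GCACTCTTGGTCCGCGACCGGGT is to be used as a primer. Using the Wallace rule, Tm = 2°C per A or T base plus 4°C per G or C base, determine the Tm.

Counting bases: T=5, A=2, G=8, C=8
A+T = 7, G+C = 16
Tm = 2(7) + 4(16) = 14 + 64 = 78°C

78°C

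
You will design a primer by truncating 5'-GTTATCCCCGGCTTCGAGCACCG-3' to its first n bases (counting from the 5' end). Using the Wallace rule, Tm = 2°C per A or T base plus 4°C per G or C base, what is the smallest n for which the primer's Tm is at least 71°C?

n = 22

First 21 bases: GTTATCCCCGGCTTCGAGCAC → Tm = 68°C (< 71°C)
First 22 bases: GTTATCCCCGGCTTCGAGCACC → Tm = 72°C (≥ 71°C)
Since every base adds ≥2°C, Tm only increases with n, so the threshold is first crossed at n = 22.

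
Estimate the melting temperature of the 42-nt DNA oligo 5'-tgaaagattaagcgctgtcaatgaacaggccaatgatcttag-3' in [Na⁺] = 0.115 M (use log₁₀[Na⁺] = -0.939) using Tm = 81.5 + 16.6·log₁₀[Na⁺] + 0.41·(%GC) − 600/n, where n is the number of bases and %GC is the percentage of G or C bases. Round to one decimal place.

68.2°C

Length n = 42. Counting bases: A=15, G=10, C=7, T=10
G+C = 17, so %GC = 17/42 × 100 = 40.476%
Salt term: 16.6 × (-0.939) = -15.587
GC term: 0.41 × 40.476 = 16.595; length term: −600/42 = −14.286
Tm = 81.5 + (-15.587) + 16.595 − 14.286 = 68.222 → 68.2°C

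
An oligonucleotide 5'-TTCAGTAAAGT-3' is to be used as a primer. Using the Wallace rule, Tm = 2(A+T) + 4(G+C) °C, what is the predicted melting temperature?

28°C

Counting bases: C=1, T=4, G=2, A=4
So N_AT = 8 and N_GC = 3.
Tm = 2(8) + 4(3) = 16 + 12 = 28°C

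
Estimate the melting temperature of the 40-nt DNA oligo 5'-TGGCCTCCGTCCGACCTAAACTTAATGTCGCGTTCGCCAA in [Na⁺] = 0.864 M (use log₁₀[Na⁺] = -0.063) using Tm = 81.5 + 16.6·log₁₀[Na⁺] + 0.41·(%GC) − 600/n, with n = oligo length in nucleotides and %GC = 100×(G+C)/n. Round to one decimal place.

Length n = 40. Base counts: T=10, G=8, A=8, C=14
G+C = 22, so %GC = 22/40 × 100 = 55%
Salt term: 16.6 × (-0.063) = -1.046
GC term: 0.41 × 55 = 22.55; length term: −600/40 = −15
Tm = 81.5 + (-1.046) + 22.55 − 15 = 88.004 → 88.0°C

88.0°C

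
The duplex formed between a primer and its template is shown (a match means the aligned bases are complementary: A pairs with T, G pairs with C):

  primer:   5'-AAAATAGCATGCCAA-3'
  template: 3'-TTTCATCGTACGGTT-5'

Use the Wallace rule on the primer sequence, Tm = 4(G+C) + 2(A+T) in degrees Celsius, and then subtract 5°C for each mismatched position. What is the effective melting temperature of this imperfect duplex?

35°C

Primer base counts: A=8, T=2, G=2, C=3 → A+T=10, G+C=5
Perfect-match Tm = 2(10) + 4(5) = 20 + 20 = 40°C
Mismatches (positions where the bases are not complementary): 1 (at position 4)
Effective Tm = 40 − 1×5 = 40 − 5 = 35°C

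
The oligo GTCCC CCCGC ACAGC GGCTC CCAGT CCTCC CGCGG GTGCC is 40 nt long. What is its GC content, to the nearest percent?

80%

Counting bases: G=11, C=21, A=3, T=5
G+C = 11 + 21 = 32 out of 40 bases
%GC = 32/40 × 100 = 80% ≈ 80%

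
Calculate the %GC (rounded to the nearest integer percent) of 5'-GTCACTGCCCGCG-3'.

77%

Base counts: G=4, C=6, T=2, A=1
G+C = 4 + 6 = 10 out of 13 bases
%GC = 10/13 × 100 = 76.92% ≈ 77%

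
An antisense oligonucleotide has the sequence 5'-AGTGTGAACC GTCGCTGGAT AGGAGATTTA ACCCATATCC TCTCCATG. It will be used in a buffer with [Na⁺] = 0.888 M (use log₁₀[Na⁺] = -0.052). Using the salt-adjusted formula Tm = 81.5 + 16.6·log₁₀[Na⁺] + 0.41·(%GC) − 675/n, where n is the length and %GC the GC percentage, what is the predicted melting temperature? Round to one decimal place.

Length n = 48. Scanning the sequence gives T=13, C=12, G=11, A=12.
G+C = 23, so %GC = 23/48 × 100 = 47.917%
Salt term: 16.6 × (-0.052) = -0.863
GC term: 0.41 × 47.917 = 19.646; length term: −675/48 = −14.062
Tm = 81.5 + (-0.863) + 19.646 − 14.062 = 86.221 → 86.2°C

86.2°C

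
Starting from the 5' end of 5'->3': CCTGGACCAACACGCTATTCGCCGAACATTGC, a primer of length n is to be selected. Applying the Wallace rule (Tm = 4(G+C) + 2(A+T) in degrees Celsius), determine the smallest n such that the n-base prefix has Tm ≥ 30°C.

First 8 bases: CCTGGACC → Tm = 28°C (< 30°C)
First 9 bases: CCTGGACCA → Tm = 30°C (≥ 30°C)
Since every base adds ≥2°C, Tm only increases with n, so the threshold is first crossed at n = 9.

n = 9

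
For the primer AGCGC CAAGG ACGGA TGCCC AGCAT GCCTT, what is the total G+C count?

19

T=4, A=7, G=9, C=10
G+C = 9 + 10 = 19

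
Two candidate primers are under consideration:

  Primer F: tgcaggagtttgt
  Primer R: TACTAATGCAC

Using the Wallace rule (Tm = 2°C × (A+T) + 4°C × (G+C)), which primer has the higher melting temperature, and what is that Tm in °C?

Primer F, 38°C

Primer F: A+T=7, G+C=6 → Tm = 2(7)+4(6) = 38°C
Primer R: A+T=7, G+C=4 → Tm = 2(7)+4(4) = 30°C
38°C vs 30°C → primer F is higher.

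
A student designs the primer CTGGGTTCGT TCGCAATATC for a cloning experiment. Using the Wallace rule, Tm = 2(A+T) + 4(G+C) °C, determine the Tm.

60°C

Scanning the sequence gives C=5, A=3, G=5, T=7.
AT pairs contribute 10, GC pairs contribute 10.
Tm = 2(10) + 4(10) = 20 + 40 = 60°C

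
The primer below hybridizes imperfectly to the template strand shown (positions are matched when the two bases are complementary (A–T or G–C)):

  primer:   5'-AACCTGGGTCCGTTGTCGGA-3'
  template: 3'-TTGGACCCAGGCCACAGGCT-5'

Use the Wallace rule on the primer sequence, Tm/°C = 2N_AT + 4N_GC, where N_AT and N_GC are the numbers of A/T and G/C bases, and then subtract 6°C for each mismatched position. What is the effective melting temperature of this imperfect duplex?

Primer base counts: A=3, T=5, G=7, C=5 → A+T=8, G+C=12
Perfect-match Tm = 2(8) + 4(12) = 16 + 48 = 64°C
Mismatches (positions where the bases are not complementary): 2 (at positions 13, 18)
Effective Tm = 64 − 2×6 = 64 − 12 = 52°C

52°C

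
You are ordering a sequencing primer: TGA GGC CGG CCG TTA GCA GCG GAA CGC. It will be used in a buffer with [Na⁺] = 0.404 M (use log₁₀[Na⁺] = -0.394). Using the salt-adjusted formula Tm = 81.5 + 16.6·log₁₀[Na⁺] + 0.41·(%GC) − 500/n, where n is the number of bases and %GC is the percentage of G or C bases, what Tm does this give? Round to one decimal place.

85.3°C

Length n = 27. Base counts: C=8, G=11, A=5, T=3
G+C = 19, so %GC = 19/27 × 100 = 70.37%
Salt term: 16.6 × (-0.394) = -6.54
GC term: 0.41 × 70.37 = 28.852; length term: −500/27 = −18.519
Tm = 81.5 + (-6.54) + 28.852 − 18.519 = 85.293 → 85.3°C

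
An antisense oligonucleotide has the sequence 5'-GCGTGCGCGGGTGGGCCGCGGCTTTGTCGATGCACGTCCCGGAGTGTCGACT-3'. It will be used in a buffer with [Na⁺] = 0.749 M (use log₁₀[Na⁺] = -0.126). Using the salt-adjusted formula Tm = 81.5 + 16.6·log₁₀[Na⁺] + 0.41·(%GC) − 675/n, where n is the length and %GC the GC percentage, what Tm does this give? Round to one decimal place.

95.6°C

Length n = 52. Scanning the sequence gives T=11, C=15, A=4, G=22.
G+C = 37, so %GC = 37/52 × 100 = 71.154%
Salt term: 16.6 × (-0.126) = -2.092
GC term: 0.41 × 71.154 = 29.173; length term: −675/52 = −12.981
Tm = 81.5 + (-2.092) + 29.173 − 12.981 = 95.6 → 95.6°C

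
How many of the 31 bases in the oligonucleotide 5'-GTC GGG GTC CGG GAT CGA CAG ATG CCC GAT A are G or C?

20

Counting bases: A=6, C=8, G=12, T=5
G+C = 12 + 8 = 20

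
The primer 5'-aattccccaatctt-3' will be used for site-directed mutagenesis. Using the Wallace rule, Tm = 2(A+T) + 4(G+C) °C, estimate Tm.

38°C

Counting bases: C=5, G=0, A=4, T=5
AT pairs contribute 9, GC pairs contribute 5.
Tm = 2(9) + 4(5) = 18 + 20 = 38°C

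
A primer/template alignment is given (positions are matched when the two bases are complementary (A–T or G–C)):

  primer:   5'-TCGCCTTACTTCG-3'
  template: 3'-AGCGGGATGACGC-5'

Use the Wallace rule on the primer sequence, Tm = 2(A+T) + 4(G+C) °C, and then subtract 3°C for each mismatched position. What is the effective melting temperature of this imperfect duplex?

34°C

Primer base counts: A=1, T=5, G=2, C=5 → A+T=6, G+C=7
Perfect-match Tm = 2(6) + 4(7) = 12 + 28 = 40°C
Mismatches (positions where the bases are not complementary): 2 (at positions 6, 11)
Effective Tm = 40 − 2×3 = 40 − 6 = 34°C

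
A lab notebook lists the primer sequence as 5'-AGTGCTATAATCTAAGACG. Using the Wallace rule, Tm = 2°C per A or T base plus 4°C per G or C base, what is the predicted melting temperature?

52°C

Scanning the sequence gives T=5, G=4, C=3, A=7.
A+T = 12, G+C = 7
Tm = 4·7 + 2·12 = 28 + 24 = 52°C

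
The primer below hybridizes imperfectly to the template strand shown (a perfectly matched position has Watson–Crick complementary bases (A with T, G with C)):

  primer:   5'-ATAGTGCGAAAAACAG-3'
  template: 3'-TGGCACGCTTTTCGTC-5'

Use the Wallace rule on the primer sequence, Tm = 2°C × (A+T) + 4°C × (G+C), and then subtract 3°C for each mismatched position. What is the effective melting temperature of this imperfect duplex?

Primer base counts: A=8, T=2, G=4, C=2 → A+T=10, G+C=6
Perfect-match Tm = 2(10) + 4(6) = 20 + 24 = 44°C
Mismatches (positions where the bases are not complementary): 3 (at positions 2, 3, 13)
Effective Tm = 44 − 3×3 = 44 − 9 = 35°C

35°C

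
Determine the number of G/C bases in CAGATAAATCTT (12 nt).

Base counts: A=5, C=2, T=4, G=1
Total G or C: 1 + 2 = 3

3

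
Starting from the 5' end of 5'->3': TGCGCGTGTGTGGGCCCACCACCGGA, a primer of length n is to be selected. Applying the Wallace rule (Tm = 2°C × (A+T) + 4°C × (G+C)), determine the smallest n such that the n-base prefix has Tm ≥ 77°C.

First 22 bases: TGCGCGTGTGTGGGCCCACCAC → Tm = 76°C (< 77°C)
First 23 bases: TGCGCGTGTGTGGGCCCACCACC → Tm = 80°C (≥ 77°C)
Each additional base adds 2°C (A/T) or 4°C (G/C), so Tm is non-decreasing in n; n = 23 is the first length to reach 77°C.

n = 23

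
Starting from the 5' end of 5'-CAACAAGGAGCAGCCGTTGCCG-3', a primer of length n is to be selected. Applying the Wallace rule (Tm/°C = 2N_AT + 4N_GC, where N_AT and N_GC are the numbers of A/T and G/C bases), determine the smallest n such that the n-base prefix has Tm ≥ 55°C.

n = 18

First 17 bases: CAACAAGGAGCAGCCGT → Tm = 54°C (< 55°C)
First 18 bases: CAACAAGGAGCAGCCGTT → Tm = 56°C (≥ 55°C)
Since every base adds ≥2°C, Tm only increases with n, so the threshold is first crossed at n = 18.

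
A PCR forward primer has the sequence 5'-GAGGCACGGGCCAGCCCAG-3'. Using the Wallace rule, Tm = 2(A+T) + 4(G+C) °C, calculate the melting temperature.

68°C

Base counts: G=8, A=4, T=0, C=7
AT pairs contribute 4, GC pairs contribute 15.
Tm = 2(4) + 4(15) = 8 + 60 = 68°C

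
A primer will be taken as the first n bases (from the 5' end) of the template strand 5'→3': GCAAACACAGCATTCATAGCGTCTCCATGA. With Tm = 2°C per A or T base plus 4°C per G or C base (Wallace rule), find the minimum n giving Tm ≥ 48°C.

First 16 bases: GCAAACACAGCATTCA → Tm = 46°C (< 48°C)
First 17 bases: GCAAACACAGCATTCAT → Tm = 48°C (≥ 48°C)
Since every base adds ≥2°C, Tm only increases with n, so the threshold is first crossed at n = 17.

n = 17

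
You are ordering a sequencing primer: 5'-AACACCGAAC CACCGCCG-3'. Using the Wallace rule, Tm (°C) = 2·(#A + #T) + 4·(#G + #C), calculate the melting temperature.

Scanning the sequence gives G=3, T=0, A=6, C=9.
A+T = 6, G+C = 12
Tm = 2×6 + 4×12 = 60°C

60°C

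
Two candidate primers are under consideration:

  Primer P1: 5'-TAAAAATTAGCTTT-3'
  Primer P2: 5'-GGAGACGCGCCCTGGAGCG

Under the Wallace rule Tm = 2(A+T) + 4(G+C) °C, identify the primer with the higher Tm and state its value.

Primer P2, 68°C

Primer P1: A+T=12, G+C=2 → Tm = 2(12)+4(2) = 32°C
Primer P2: A+T=4, G+C=15 → Tm = 2(4)+4(15) = 68°C
32°C vs 68°C → primer P2 is higher.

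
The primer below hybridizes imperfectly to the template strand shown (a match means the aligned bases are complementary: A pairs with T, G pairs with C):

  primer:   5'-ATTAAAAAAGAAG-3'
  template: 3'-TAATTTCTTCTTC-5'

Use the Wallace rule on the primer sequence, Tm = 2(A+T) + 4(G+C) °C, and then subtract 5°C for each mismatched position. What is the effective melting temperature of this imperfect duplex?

Primer base counts: A=9, T=2, G=2, C=0 → A+T=11, G+C=2
Perfect-match Tm = 2(11) + 4(2) = 22 + 8 = 30°C
Mismatches (positions where the bases are not complementary): 1 (at position 7)
Effective Tm = 30 − 1×5 = 30 − 5 = 25°C

25°C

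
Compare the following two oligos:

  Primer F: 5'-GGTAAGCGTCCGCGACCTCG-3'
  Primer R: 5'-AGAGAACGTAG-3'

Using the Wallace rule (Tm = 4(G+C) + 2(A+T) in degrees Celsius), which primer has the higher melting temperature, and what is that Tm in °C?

Primer F: A+T=6, G+C=14 → Tm = 2(6)+4(14) = 68°C
Primer R: A+T=6, G+C=5 → Tm = 2(6)+4(5) = 32°C
68°C vs 32°C → primer F is higher.

Primer F, 68°C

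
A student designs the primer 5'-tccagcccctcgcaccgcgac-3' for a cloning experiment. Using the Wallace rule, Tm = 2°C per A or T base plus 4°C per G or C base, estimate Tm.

74°C

Base counts: T=2, C=12, A=3, G=4
So N_AT = 5 and N_GC = 16.
Tm = 4·16 + 2·5 = 64 + 10 = 74°C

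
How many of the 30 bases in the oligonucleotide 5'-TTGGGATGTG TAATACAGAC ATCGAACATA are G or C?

G=7, T=8, A=11, C=4
Total G or C: 7 + 4 = 11

11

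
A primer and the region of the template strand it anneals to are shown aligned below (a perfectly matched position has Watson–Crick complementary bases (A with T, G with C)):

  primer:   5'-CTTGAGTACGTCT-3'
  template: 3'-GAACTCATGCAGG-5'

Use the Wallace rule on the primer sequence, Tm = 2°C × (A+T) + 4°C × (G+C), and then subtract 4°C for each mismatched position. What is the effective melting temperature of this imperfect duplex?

34°C

Primer base counts: A=2, T=5, G=3, C=3 → A+T=7, G+C=6
Perfect-match Tm = 2(7) + 4(6) = 14 + 24 = 38°C
Mismatches (positions where the bases are not complementary): 1 (at position 13)
Effective Tm = 38 − 1×4 = 38 − 4 = 34°C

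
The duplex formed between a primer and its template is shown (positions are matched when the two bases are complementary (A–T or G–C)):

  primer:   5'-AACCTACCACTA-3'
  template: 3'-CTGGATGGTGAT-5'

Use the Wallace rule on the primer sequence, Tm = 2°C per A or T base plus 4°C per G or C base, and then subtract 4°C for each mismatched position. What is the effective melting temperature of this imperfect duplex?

Primer base counts: A=5, T=2, G=0, C=5 → A+T=7, G+C=5
Perfect-match Tm = 2(7) + 4(5) = 14 + 20 = 34°C
Mismatches (positions where the bases are not complementary): 1 (at position 1)
Effective Tm = 34 − 1×4 = 34 − 4 = 30°C

30°C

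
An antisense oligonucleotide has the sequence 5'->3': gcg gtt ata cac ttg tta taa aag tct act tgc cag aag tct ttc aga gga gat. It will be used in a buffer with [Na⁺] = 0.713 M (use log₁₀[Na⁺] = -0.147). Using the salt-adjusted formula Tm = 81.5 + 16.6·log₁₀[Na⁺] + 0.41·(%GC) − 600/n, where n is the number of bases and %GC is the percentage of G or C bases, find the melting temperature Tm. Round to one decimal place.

83.9°C

Length n = 54. Base counts: A=16, T=17, C=9, G=12
G+C = 21, so %GC = 21/54 × 100 = 38.889%
Salt term: 16.6 × (-0.147) = -2.44
GC term: 0.41 × 38.889 = 15.944; length term: −600/54 = −11.111
Tm = 81.5 + (-2.44) + 15.944 − 11.111 = 83.893 → 83.9°C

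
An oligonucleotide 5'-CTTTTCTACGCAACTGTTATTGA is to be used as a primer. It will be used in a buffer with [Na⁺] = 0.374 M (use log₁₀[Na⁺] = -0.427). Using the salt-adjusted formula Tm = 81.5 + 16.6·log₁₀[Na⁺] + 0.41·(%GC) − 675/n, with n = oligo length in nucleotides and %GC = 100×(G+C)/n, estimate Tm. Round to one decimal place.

59.3°C

Length n = 23. Scanning the sequence gives A=5, T=10, C=5, G=3.
G+C = 8, so %GC = 8/23 × 100 = 34.783%
Salt term: 16.6 × (-0.427) = -7.088
GC term: 0.41 × 34.783 = 14.261; length term: −675/23 = −29.348
Tm = 81.5 + (-7.088) + 14.261 − 29.348 = 59.325 → 59.3°C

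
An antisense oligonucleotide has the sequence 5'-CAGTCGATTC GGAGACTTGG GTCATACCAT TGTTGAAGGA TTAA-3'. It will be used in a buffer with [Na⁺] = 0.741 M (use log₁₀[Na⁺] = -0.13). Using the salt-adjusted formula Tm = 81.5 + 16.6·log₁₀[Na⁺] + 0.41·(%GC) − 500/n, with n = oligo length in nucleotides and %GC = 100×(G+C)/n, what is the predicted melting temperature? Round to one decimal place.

Length n = 44. Base counts: G=12, C=7, A=12, T=13
G+C = 19, so %GC = 19/44 × 100 = 43.182%
Salt term: 16.6 × (-0.13) = -2.158
GC term: 0.41 × 43.182 = 17.705; length term: −500/44 = −11.364
Tm = 81.5 + (-2.158) + 17.705 − 11.364 = 85.683 → 85.7°C

85.7°C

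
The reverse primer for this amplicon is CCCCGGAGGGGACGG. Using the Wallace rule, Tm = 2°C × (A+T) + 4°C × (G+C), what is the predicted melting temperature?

56°C

Scanning the sequence gives A=2, G=8, C=5, T=0.
So N_AT = 2 and N_GC = 13.
Tm = 2×2 + 4×13 = 56°C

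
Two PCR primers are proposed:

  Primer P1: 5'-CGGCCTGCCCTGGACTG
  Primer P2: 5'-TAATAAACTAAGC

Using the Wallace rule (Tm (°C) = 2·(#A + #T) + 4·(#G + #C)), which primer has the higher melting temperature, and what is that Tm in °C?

Primer P1: A+T=4, G+C=13 → Tm = 2(4)+4(13) = 60°C
Primer P2: A+T=10, G+C=3 → Tm = 2(10)+4(3) = 32°C
60°C vs 32°C → primer P1 is higher.

Primer P1, 60°C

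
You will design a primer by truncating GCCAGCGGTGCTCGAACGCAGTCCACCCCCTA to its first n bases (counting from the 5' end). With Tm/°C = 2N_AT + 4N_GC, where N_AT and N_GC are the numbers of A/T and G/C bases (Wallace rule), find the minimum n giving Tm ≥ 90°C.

n = 27

First 26 bases: GCCAGCGGTGCTCGAACGCAGTCCAC → Tm = 88°C (< 90°C)
First 27 bases: GCCAGCGGTGCTCGAACGCAGTCCACC → Tm = 92°C (≥ 90°C)
Since every base adds ≥2°C, Tm only increases with n, so the threshold is first crossed at n = 27.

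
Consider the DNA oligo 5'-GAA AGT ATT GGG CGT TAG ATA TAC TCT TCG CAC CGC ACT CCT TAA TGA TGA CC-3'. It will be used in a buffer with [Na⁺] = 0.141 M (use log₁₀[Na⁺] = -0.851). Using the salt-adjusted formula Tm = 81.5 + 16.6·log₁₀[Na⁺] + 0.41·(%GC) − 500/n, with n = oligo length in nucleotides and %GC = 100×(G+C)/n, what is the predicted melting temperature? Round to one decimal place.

76.5°C

Length n = 53. T=15, G=11, C=13, A=14
G+C = 24, so %GC = 24/53 × 100 = 45.283%
Salt term: 16.6 × (-0.851) = -14.127
GC term: 0.41 × 45.283 = 18.566; length term: −500/53 = −9.434
Tm = 81.5 + (-14.127) + 18.566 − 9.434 = 76.505 → 76.5°C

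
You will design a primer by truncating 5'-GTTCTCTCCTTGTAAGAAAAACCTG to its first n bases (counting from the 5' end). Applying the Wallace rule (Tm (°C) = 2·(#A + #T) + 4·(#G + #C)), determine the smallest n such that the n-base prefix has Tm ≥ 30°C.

n = 10

First 9 bases: GTTCTCTCC → Tm = 28°C (< 30°C)
First 10 bases: GTTCTCTCCT → Tm = 30°C (≥ 30°C)
Since every base adds ≥2°C, Tm only increases with n, so the threshold is first crossed at n = 10.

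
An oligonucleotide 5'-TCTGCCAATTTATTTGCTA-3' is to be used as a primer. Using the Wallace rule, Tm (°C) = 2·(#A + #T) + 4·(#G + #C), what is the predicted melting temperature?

50°C

G=2, T=9, A=4, C=4
A+T = 13, G+C = 6
Tm = 4·6 + 2·13 = 24 + 26 = 50°C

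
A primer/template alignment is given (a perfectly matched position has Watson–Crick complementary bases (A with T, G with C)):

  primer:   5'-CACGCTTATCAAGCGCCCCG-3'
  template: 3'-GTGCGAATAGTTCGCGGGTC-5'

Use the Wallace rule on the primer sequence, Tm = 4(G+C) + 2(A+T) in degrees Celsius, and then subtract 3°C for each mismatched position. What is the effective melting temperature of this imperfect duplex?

Primer base counts: A=4, T=3, G=4, C=9 → A+T=7, G+C=13
Perfect-match Tm = 2(7) + 4(13) = 14 + 52 = 66°C
Mismatches (positions where the bases are not complementary): 1 (at position 19)
Effective Tm = 66 − 1×3 = 66 − 3 = 63°C

63°C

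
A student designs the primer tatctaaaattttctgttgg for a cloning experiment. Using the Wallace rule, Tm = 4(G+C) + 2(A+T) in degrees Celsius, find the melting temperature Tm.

Counting bases: A=5, T=10, G=3, C=2
So N_AT = 15 and N_GC = 5.
Tm = 4·5 + 2·15 = 20 + 30 = 50°C

50°C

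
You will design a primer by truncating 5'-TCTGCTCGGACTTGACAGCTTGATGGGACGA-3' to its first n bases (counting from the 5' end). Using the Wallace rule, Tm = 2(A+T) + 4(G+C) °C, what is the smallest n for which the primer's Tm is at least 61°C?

First 19 bases: TCTGCTCGGACTTGACAGC → Tm = 60°C (< 61°C)
First 20 bases: TCTGCTCGGACTTGACAGCT → Tm = 62°C (≥ 61°C)
Since every base adds ≥2°C, Tm only increases with n, so the threshold is first crossed at n = 20.

n = 20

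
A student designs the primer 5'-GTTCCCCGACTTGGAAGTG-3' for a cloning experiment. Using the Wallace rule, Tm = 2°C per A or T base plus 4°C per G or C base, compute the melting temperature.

60°C

Base counts: A=3, C=5, T=5, G=6
AT pairs contribute 8, GC pairs contribute 11.
Tm = 2(8) + 4(11) = 16 + 44 = 60°C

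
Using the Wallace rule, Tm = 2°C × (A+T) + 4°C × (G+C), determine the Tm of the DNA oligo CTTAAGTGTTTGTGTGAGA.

52°C

Counting bases: A=4, T=8, C=1, G=6
A+T = 12, G+C = 7
Tm = 2×12 + 4×7 = 52°C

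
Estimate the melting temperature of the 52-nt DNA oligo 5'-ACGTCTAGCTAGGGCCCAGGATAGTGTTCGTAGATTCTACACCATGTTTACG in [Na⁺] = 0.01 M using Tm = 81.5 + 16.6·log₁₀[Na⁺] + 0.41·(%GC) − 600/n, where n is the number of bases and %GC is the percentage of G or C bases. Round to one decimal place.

56.5°C

Length n = 52. Counting bases: A=12, G=13, C=12, T=15
G+C = 25, so %GC = 25/52 × 100 = 48.077%
Salt term: 16.6 × (-2) = -33.2
GC term: 0.41 × 48.077 = 19.712; length term: −600/52 = −11.538
Tm = 81.5 + (-33.2) + 19.712 − 11.538 = 56.474 → 56.5°C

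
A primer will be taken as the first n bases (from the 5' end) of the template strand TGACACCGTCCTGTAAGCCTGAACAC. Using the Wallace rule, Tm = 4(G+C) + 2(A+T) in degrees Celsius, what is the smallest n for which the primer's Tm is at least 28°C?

First 8 bases: TGACACCG → Tm = 26°C (< 28°C)
First 9 bases: TGACACCGT → Tm = 28°C (≥ 28°C)
Since every base adds ≥2°C, Tm only increases with n, so the threshold is first crossed at n = 9.

n = 9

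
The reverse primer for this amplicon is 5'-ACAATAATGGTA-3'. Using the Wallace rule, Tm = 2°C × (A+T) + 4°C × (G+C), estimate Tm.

Base counts: C=1, G=2, T=3, A=6
So N_AT = 9 and N_GC = 3.
Tm = 2×9 + 4×3 = 30°C

30°C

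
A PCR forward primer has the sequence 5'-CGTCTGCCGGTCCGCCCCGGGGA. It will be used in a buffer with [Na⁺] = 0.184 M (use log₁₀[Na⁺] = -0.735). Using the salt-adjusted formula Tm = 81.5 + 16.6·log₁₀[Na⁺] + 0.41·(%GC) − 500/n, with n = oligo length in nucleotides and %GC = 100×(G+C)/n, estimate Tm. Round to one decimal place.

Length n = 23. Scanning the sequence gives A=1, G=9, T=3, C=10.
G+C = 19, so %GC = 19/23 × 100 = 82.609%
Salt term: 16.6 × (-0.735) = -12.201
GC term: 0.41 × 82.609 = 33.87; length term: −500/23 = −21.739
Tm = 81.5 + (-12.201) + 33.87 − 21.739 = 81.43 → 81.4°C

81.4°C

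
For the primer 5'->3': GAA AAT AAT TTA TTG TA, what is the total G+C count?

Base counts: G=2, T=7, C=0, A=8
G+C = 2 + 0 = 2

2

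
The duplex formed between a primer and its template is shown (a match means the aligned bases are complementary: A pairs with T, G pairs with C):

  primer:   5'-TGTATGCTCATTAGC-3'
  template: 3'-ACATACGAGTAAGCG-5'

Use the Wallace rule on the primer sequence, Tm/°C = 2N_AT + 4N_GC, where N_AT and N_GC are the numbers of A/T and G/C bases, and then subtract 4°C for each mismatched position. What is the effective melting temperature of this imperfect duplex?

Primer base counts: A=3, T=6, G=3, C=3 → A+T=9, G+C=6
Perfect-match Tm = 2(9) + 4(6) = 18 + 24 = 42°C
Mismatches (positions where the bases are not complementary): 1 (at position 13)
Effective Tm = 42 − 1×4 = 42 − 4 = 38°C

38°C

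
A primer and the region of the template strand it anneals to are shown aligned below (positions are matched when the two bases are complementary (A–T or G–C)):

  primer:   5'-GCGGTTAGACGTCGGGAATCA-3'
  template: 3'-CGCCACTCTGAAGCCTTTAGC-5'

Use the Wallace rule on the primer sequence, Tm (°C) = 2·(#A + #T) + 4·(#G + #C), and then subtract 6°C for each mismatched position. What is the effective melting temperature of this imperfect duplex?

Primer base counts: A=5, T=4, G=8, C=4 → A+T=9, G+C=12
Perfect-match Tm = 2(9) + 4(12) = 18 + 48 = 66°C
Mismatches (positions where the bases are not complementary): 4 (at positions 6, 11, 16, 21)
Effective Tm = 66 − 4×6 = 66 − 24 = 42°C

42°C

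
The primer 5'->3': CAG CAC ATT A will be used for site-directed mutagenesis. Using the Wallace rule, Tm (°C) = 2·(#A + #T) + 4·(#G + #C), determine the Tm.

Base counts: T=2, C=3, A=4, G=1
AT pairs contribute 6, GC pairs contribute 4.
Tm = 2(6) + 4(4) = 12 + 16 = 28°C

28°C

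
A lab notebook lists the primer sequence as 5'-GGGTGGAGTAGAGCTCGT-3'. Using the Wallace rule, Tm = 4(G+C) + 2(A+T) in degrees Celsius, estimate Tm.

58°C

Counting bases: A=3, G=9, C=2, T=4
A+T = 7, G+C = 11
Tm = 2(7) + 4(11) = 14 + 44 = 58°C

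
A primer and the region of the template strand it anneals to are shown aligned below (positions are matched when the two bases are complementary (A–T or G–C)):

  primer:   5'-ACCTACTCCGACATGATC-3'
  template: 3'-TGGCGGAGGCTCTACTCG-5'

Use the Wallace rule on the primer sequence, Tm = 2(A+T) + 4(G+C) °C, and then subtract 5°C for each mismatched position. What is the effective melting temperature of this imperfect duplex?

34°C

Primer base counts: A=5, T=4, G=2, C=7 → A+T=9, G+C=9
Perfect-match Tm = 2(9) + 4(9) = 18 + 36 = 54°C
Mismatches (positions where the bases are not complementary): 4 (at positions 4, 5, 12, 17)
Effective Tm = 54 − 4×5 = 54 − 20 = 34°C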